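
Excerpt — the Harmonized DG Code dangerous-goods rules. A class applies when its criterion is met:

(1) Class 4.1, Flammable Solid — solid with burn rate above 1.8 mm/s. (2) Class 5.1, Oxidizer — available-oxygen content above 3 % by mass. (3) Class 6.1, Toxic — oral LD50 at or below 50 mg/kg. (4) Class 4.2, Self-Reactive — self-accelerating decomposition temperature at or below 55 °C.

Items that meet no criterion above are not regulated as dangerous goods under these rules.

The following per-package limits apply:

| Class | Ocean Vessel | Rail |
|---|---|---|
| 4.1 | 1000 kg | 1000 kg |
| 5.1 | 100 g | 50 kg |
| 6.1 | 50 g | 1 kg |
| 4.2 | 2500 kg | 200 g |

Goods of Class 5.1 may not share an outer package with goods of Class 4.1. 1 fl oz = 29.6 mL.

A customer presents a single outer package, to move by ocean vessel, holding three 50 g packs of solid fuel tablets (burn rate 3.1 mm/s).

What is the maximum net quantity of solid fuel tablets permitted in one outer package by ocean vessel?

Solid fuel tablets: burn rate 3.1 mm/s > 1.8 mm/s → Class 4.1 (Flammable Solid).
The ocean vessel limit for Class 4.1 is 1000 kg.

1000 kg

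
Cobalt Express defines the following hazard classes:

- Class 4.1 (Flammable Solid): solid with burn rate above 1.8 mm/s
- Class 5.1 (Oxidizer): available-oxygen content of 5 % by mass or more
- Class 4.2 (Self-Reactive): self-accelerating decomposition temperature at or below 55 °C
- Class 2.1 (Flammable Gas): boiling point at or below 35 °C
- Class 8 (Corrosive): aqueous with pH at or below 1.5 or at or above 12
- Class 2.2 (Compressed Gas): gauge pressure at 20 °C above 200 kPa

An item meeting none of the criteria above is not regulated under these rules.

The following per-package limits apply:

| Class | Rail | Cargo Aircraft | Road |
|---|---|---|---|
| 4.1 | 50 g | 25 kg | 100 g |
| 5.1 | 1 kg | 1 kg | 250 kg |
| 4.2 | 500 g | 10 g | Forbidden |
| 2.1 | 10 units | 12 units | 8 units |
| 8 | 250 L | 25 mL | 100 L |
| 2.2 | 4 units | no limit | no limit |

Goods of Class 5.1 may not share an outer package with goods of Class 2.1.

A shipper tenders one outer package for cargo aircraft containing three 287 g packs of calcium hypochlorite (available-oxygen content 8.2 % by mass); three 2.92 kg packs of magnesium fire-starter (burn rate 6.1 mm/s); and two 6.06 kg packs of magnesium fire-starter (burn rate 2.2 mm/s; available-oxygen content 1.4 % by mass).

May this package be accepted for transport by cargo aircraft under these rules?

Yes

With available-oxygen content 8.2 % by mass (≥ 5 % by mass), the calcium hypochlorite falls in Class 5.1.
Magnesium fire-starter: burn rate 6.1 mm/s > 1.8 mm/s → Class 4.1 (Flammable Solid).
With burn rate 2.2 mm/s (> 1.8 mm/s), the magnesium fire-starter falls in Class 4.1.
Class 5.1 quantity: three 287 g packs = 861 g.
861 g is within the cargo aircraft limit of 1 kg for Class 5.1.
Class 4.1 net quantity: (three 2.92 kg packs = 8.76 kg) + (two 6.06 kg packs = 12.12 kg) = 20.88 kg.
That is within the Class 4.1 cargo aircraft limit of 25 kg.
The segregation rule (Class 5.1 with Class 2.1) does not apply to Class 5.1 with Class 4.1.
Every hazard class is within its cargo aircraft limit and no segregation rule is violated.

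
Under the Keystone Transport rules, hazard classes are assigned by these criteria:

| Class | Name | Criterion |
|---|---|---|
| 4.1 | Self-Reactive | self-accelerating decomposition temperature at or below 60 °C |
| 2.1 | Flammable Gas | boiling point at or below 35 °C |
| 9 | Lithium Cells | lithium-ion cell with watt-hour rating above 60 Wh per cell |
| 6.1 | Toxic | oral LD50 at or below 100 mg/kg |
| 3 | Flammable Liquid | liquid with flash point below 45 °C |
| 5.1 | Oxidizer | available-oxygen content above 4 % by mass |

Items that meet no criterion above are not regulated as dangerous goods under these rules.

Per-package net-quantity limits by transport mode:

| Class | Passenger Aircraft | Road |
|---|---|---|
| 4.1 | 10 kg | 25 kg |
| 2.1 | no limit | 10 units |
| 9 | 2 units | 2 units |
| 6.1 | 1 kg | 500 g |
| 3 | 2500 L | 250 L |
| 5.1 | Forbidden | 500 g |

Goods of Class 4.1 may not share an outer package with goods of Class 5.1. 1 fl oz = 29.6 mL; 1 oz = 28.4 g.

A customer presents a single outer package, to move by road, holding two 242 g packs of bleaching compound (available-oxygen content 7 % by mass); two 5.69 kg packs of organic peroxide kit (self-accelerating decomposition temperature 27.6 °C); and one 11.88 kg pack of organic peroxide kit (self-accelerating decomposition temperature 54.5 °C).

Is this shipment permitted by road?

No

With available-oxygen content 7 % by mass (> 4 % by mass), the bleaching compound falls in Class 5.1.
Organic peroxide kit: self-accelerating decomposition temperature 27.6 °C ≤ 60 °C → Class 4.1 (Self-Reactive).
The organic peroxide kit has self-accelerating decomposition temperature 54.5 °C, which is ≤ 60 °C, so it is Class 4.1 (Self-Reactive).
Class 4.1 net quantity: (two 5.69 kg packs = 11.38 kg) + 11.88 kg = 23.26 kg.
That is within the Class 4.1 road limit of 25 kg.
Class 5.1 quantity: two 242 g packs = 484 g.
That is within the Class 5.1 road limit of 500 g.
Class 4.1 and Class 5.1 may not share an outer package.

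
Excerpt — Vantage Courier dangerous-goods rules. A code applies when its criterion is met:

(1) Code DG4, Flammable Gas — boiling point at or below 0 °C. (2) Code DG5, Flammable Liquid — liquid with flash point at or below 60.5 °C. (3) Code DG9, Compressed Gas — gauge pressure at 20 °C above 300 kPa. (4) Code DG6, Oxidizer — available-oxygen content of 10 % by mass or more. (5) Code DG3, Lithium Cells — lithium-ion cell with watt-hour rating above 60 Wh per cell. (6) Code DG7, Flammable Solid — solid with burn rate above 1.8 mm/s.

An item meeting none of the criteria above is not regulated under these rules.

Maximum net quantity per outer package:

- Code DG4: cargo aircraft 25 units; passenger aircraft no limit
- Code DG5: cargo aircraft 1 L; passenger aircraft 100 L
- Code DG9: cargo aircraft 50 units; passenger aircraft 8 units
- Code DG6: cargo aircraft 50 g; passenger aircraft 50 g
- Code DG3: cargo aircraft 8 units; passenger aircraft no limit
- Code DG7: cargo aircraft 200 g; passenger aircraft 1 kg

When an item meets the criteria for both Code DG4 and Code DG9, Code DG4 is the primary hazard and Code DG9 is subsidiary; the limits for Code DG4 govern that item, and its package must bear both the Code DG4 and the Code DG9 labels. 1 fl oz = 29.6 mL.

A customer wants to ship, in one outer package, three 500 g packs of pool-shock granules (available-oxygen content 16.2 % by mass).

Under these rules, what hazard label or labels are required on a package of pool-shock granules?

Code DG6

The pool-shock granules have available-oxygen content 16.2 % by mass, which is ≥ 10 % by mass, so they are Code DG6 (Oxidizer).
Only the Code DG6 label is required.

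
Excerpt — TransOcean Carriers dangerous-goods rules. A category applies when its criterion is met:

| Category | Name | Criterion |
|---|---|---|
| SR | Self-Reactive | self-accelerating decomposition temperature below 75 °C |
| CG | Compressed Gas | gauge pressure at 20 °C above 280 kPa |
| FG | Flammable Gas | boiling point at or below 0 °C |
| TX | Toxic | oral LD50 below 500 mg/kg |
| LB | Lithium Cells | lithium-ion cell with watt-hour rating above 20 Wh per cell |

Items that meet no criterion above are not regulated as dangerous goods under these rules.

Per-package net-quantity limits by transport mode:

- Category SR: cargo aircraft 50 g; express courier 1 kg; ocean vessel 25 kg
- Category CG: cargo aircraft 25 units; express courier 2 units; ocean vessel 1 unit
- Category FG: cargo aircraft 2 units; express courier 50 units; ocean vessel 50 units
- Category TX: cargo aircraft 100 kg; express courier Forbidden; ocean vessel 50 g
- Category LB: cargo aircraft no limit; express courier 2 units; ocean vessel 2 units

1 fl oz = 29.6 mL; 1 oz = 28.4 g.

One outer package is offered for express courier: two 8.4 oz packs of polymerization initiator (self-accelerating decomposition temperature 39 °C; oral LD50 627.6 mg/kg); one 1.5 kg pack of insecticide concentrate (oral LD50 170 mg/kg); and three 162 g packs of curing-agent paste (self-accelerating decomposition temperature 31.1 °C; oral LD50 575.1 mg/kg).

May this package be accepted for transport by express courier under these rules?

No

Self-accelerating decomposition temperature 39 °C meets the Category SR criterion (Self-Reactive), so the polymerization initiator is Category SR.
Insecticide concentrate: oral LD50 170 mg/kg < 500 mg/kg → Category TX (Toxic).
With self-accelerating decomposition temperature 31.1 °C (< 75 °C), the curing-agent paste falls in Category SR.
Category SR net quantity: (two 8.4 oz packs = 477.12 g) + (three 162 g packs = 486 g) = 963.12 g.
963.12 g is within the express courier limit of 1 kg for Category SR.
Category TX quantity: 1.5 kg.
Category TX is Forbidden by express courier.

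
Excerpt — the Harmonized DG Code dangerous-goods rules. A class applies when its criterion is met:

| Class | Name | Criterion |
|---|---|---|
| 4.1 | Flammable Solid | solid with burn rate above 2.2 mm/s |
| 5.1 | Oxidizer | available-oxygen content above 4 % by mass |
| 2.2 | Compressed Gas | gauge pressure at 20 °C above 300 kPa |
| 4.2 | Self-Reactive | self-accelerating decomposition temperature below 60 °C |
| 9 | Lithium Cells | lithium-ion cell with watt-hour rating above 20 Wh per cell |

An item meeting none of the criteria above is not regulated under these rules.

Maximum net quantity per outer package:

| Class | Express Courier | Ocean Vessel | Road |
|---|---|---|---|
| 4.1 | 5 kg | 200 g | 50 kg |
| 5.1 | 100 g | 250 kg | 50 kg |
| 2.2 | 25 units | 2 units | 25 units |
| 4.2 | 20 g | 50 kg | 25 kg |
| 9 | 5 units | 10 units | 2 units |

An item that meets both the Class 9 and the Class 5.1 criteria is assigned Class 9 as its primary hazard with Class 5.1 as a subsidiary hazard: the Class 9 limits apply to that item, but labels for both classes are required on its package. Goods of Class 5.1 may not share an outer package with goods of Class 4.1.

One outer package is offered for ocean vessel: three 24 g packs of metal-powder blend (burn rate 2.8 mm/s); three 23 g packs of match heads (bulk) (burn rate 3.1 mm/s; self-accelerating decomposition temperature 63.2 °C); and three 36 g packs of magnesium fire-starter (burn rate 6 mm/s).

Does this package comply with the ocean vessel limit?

No

Metal-powder blend: burn rate 2.8 mm/s > 2.2 mm/s → Class 4.1 (Flammable Solid).
The match heads (bulk) have burn rate 3.1 mm/s, which is > 2.2 mm/s, so they are Class 4.1 (Flammable Solid).
The magnesium fire-starter has burn rate 6 mm/s, which is > 2.2 mm/s, so it is Class 4.1 (Flammable Solid).
Class 4.1 net quantity: (three 24 g packs = 72 g) + (three 23 g packs = 69 g) + (three 36 g packs = 108 g) = 249 g.
That exceeds the Class 4.1 ocean vessel limit of 200 g.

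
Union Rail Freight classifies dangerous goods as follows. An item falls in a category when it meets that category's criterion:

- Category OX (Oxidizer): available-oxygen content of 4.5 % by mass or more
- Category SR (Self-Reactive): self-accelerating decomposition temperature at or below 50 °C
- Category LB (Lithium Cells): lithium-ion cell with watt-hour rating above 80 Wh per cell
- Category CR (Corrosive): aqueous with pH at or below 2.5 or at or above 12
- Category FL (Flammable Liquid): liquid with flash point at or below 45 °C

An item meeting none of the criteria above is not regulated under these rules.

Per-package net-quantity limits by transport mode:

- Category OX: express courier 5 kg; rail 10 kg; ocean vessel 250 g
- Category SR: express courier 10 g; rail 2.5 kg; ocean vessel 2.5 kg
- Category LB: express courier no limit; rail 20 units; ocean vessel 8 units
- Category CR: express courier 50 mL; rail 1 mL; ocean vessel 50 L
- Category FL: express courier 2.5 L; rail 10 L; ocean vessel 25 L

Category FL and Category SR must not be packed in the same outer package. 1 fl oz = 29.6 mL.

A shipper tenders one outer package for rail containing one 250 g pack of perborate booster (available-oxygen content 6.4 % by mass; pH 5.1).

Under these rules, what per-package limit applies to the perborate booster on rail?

10 kg

With available-oxygen content 6.4 % by mass (≥ 4.5 % by mass), the perborate booster falls in Category OX.
The rail limit for Category OX is 10 kg.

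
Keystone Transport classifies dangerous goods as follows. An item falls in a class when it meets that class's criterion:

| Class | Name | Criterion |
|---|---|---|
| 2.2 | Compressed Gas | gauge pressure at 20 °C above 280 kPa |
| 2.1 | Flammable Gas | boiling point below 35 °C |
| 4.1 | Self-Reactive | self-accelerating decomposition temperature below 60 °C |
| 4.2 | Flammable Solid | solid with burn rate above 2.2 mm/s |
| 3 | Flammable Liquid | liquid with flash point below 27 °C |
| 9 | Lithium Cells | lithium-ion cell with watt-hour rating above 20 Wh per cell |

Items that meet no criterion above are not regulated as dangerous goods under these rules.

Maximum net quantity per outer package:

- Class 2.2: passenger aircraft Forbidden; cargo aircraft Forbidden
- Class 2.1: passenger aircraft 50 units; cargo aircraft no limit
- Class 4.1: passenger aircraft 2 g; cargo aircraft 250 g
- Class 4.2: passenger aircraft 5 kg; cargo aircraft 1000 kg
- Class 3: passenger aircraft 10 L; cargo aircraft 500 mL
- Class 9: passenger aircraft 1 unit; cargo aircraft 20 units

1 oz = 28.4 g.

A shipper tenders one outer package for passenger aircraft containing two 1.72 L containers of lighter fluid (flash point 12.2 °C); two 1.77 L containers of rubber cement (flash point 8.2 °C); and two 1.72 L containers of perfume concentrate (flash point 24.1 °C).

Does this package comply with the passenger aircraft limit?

No

With flash point 12.2 °C (< 27 °C), the lighter fluid falls in Class 3.
The rubber cement has flash point 8.2 °C, which is < 27 °C, so it is Class 3 (Flammable Liquid).
The perfume concentrate has flash point 24.1 °C, which is < 27 °C, so it is Class 3 (Flammable Liquid).
Total Class 3: (two 1.72 L containers = 3.44 L) + (two 1.77 L containers = 3.54 L) + (two 1.72 L containers = 3.44 L) = 10.42 L.
That exceeds the Class 3 passenger aircraft limit of 10 L.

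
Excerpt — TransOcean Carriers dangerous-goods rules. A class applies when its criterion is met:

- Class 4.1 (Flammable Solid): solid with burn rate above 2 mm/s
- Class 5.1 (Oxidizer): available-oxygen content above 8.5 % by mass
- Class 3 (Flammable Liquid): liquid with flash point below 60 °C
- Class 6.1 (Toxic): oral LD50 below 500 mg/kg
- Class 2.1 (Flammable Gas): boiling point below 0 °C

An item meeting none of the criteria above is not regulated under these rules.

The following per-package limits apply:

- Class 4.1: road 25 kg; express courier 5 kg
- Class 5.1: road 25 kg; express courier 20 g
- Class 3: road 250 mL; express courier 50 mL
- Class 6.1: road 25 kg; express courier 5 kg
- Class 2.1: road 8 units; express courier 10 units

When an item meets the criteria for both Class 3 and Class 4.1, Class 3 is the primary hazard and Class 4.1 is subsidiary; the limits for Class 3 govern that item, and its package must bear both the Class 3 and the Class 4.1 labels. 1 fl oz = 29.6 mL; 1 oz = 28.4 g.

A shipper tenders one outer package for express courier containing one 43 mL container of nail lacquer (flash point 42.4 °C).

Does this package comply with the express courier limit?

Flash point 42.4 °C meets the Class 3 criterion (Flammable Liquid), so the nail lacquer is Class 3.
Class 3 quantity: 43 mL.
That is within the Class 3 express courier limit of 50 mL.

Yes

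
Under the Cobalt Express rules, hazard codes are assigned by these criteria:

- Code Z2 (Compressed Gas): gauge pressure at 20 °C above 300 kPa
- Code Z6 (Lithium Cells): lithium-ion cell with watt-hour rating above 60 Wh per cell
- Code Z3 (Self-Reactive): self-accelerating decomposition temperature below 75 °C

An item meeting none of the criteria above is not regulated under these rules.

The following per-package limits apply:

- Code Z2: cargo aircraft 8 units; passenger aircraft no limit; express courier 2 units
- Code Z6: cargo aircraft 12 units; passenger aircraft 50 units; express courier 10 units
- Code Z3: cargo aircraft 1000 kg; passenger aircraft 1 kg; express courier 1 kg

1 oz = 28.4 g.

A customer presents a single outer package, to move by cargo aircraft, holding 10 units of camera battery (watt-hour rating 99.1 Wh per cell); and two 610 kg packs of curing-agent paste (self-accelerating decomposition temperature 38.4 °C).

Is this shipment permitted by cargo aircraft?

No

Watt-hour rating 99.1 Wh per cell meets the Code Z6 criterion (Lithium Cells), so the camera battery is Code Z6.
With self-accelerating decomposition temperature 38.4 °C (< 75 °C), the curing-agent paste falls in Code Z3.
Code Z3 quantity: two 610 kg packs = 1220 kg.
That exceeds the Code Z3 cargo aircraft limit of 1000 kg.
Code Z6 quantity: 10 units.
10 units ≤ 12 units (cargo aircraft limit, Code Z6) — within limit.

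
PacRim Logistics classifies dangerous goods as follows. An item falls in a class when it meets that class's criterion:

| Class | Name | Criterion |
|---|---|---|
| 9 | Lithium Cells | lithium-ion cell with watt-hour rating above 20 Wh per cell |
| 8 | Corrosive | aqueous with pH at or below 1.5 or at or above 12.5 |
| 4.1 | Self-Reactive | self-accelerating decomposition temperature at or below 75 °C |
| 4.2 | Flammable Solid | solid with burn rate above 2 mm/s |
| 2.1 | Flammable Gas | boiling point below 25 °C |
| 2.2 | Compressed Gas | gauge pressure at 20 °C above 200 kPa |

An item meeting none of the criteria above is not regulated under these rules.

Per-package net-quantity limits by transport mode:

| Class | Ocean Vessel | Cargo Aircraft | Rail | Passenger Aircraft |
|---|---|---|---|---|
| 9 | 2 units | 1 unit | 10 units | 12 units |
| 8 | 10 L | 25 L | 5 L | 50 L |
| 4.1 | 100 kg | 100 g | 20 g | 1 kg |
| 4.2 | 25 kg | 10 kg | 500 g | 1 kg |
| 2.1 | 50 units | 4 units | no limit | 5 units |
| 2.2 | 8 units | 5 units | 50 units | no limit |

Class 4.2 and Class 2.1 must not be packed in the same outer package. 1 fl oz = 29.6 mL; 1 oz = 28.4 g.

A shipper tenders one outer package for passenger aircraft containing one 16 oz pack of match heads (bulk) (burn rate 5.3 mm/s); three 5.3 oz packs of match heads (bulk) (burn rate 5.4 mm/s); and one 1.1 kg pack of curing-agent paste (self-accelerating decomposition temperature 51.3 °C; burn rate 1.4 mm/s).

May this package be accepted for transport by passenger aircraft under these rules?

No

Burn rate 5.3 mm/s meets the Class 4.2 criterion (Flammable Solid), so the match heads (bulk) are Class 4.2.
Burn rate 5.4 mm/s meets the Class 4.2 criterion (Flammable Solid), so the match heads (bulk) are Class 4.2.
The curing-agent paste has self-accelerating decomposition temperature 51.3 °C, which is ≤ 75 °C, so it is Class 4.1 (Self-Reactive).
Class 4.2 net quantity: (one 16 oz pack = 454.4 g) + (three 5.3 oz packs = 451.56 g) = 905.96 g.
That is within the Class 4.2 passenger aircraft limit of 1 kg.
Class 4.1 quantity: 1.1 kg.
1.1 kg > 1 kg (passenger aircraft limit, Class 4.1) — over the limit.
The segregation rule (Class 4.2 with Class 2.1) does not apply to Class 4.2 with Class 4.1.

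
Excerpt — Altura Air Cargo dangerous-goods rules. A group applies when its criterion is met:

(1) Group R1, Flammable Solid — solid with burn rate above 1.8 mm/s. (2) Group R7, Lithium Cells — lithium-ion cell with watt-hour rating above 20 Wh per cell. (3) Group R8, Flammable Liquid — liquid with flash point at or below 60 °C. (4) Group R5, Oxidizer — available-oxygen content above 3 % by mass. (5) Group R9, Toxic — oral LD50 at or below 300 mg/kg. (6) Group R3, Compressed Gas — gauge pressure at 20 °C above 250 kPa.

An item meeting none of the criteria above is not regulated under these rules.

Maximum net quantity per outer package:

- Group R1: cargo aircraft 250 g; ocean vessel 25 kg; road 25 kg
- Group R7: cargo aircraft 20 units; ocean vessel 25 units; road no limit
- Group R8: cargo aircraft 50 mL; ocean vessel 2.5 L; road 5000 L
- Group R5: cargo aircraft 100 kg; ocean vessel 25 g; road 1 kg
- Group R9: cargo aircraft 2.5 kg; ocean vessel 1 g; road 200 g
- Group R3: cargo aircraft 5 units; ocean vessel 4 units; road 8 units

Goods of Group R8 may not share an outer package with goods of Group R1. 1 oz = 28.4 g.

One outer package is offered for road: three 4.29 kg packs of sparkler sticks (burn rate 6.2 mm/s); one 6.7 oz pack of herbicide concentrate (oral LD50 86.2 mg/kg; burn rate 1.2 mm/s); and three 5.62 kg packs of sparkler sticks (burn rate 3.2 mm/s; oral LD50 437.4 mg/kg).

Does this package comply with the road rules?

No

With burn rate 6.2 mm/s (> 1.8 mm/s), the sparkler sticks fall in Group R1.
Oral LD50 86.2 mg/kg meets the Group R9 criterion (Toxic), so the herbicide concentrate is Group R9.
The sparkler sticks have burn rate 3.2 mm/s, which is > 1.8 mm/s, so they are Group R1 (Flammable Solid).
Group R1 net quantity: (three 4.29 kg packs = 12.87 kg) + (three 5.62 kg packs = 16.86 kg) = 29.73 kg.
That exceeds the Group R1 road limit of 25 kg.
Group R9 quantity: one 6.7 oz pack = 190.28 g.
190.28 g ≤ 200 g (road limit, Group R9) — within limit.
The segregation rule (Group R8 with Group R1) does not apply to Group R1 with Group R9.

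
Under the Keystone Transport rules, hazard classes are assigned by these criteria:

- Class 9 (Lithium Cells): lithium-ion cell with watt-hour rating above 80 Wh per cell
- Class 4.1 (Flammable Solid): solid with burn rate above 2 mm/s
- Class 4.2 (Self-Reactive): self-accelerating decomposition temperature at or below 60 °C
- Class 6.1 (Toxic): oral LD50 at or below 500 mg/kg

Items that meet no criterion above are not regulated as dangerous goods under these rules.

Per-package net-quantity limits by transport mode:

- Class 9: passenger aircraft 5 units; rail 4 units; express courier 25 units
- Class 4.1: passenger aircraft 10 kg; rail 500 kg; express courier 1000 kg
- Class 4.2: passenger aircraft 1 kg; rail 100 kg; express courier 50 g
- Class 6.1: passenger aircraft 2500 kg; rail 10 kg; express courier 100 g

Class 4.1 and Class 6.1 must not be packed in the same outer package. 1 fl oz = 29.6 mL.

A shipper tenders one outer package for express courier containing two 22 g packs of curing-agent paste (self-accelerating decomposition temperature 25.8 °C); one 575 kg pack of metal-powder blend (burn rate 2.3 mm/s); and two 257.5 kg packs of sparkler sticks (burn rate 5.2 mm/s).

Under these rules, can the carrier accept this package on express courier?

With self-accelerating decomposition temperature 25.8 °C (≤ 60 °C), the curing-agent paste falls in Class 4.2.
Metal-powder blend: burn rate 2.3 mm/s > 2 mm/s → Class 4.1 (Flammable Solid).
Sparkler sticks: burn rate 5.2 mm/s > 2 mm/s → Class 4.1 (Flammable Solid).
Class 4.1 net quantity: 575 kg + (two 257.5 kg packs = 515 kg) = 1090 kg.
1090 kg > 1000 kg (express courier limit, Class 4.1) — over the limit.
Class 4.2 quantity: two 22 g packs = 44 g.
That is within the Class 4.2 express courier limit of 50 g.
The segregation rule (Class 4.1 with Class 6.1) does not apply to Class 4.1 with Class 4.2.

No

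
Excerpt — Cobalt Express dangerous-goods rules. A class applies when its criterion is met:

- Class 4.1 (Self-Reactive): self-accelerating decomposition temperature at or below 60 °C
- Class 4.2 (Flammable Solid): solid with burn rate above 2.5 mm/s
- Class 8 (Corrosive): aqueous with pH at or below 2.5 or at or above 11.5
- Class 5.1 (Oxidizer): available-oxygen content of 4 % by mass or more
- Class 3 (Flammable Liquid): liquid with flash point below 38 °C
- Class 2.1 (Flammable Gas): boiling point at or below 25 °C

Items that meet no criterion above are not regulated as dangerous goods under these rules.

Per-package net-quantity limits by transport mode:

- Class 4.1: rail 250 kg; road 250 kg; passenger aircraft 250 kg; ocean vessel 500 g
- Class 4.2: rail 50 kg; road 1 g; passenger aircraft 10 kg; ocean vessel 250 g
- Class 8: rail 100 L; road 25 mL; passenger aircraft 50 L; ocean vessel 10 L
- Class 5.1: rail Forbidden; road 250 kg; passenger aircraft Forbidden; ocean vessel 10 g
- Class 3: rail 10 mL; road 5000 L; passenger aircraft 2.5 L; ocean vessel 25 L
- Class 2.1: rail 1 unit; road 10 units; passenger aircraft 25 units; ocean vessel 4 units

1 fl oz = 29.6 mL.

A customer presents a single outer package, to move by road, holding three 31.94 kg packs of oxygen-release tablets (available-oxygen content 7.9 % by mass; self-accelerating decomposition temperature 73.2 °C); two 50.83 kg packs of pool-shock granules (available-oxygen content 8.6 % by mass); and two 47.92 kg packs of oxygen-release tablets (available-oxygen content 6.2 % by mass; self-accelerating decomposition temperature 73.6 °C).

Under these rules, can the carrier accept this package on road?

No

Oxygen-release tablets: available-oxygen content 7.9 % by mass ≥ 4 % by mass → Class 5.1 (Oxidizer).
With available-oxygen content 8.6 % by mass (≥ 4 % by mass), the pool-shock granules fall in Class 5.1.
The oxygen-release tablets have available-oxygen content 6.2 % by mass, which is ≥ 4 % by mass, so they are Class 5.1 (Oxidizer).
Total Class 5.1: (three 31.94 kg packs = 95.82 kg) + (two 50.83 kg packs = 101.66 kg) + (two 47.92 kg packs = 95.84 kg) = 293.32 kg.
293.32 kg exceeds the road limit of 250 kg for Class 5.1.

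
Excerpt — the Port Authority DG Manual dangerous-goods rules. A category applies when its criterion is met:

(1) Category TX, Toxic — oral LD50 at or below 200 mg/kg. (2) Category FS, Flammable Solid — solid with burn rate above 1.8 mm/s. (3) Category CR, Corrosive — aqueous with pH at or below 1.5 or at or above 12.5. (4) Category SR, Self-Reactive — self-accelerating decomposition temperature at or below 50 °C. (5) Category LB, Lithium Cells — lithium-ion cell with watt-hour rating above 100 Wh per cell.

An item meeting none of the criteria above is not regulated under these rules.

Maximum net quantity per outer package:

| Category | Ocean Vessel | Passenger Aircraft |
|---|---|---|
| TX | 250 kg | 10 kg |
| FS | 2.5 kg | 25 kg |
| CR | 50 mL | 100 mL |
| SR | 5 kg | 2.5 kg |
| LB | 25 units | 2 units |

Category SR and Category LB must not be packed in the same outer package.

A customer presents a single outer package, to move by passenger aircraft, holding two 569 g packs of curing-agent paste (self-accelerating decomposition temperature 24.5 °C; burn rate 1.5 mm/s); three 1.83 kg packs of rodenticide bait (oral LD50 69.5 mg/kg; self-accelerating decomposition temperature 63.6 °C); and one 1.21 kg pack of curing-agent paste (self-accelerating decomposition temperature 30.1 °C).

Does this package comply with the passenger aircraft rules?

With self-accelerating decomposition temperature 24.5 °C (≤ 50 °C), the curing-agent paste falls in Category SR.
Oral LD50 69.5 mg/kg meets the Category TX criterion (Toxic), so the rodenticide bait is Category TX.
Curing-agent paste: self-accelerating decomposition temperature 30.1 °C ≤ 50 °C → Category SR (Self-Reactive).
Total Category SR: (two 569 g packs = 1.138 kg) + 1.21 kg = 2.348 kg.
That is within the Category SR passenger aircraft limit of 2.5 kg.
Category TX quantity: three 1.83 kg packs = 5.49 kg.
5.49 kg ≤ 10 kg (passenger aircraft limit, Category TX) — within limit.
The segregation rule (Category SR with Category LB) does not apply to Category SR with Category TX.
Every hazard category is within its passenger aircraft limit and no segregation rule is violated.

Yes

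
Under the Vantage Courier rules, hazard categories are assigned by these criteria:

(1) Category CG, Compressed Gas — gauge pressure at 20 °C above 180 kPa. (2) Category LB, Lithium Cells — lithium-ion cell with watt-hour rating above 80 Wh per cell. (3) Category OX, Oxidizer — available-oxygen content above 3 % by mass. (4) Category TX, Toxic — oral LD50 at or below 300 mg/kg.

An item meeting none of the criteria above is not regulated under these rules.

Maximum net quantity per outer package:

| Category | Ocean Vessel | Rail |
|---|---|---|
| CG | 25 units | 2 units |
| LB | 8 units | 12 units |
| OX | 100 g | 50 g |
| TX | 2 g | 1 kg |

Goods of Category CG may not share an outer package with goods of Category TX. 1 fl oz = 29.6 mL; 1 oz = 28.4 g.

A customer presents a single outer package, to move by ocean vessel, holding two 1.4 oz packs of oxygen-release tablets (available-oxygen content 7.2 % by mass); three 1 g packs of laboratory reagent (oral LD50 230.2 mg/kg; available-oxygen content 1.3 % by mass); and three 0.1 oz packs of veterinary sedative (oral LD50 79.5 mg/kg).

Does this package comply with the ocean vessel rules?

With available-oxygen content 7.2 % by mass (> 3 % by mass), the oxygen-release tablets fall in Category OX.
Laboratory reagent: oral LD50 230.2 mg/kg ≤ 300 mg/kg → Category TX (Toxic).
Oral LD50 79.5 mg/kg meets the Category TX criterion (Toxic), so the veterinary sedative is Category TX.
Category TX net quantity: (three 1 g packs = 3 g) + (three 0.1 oz packs = 8.52 g) = 11.52 g.
11.52 g exceeds the ocean vessel limit of 2 g for Category TX.
Category OX quantity: two 1.4 oz packs = 79.52 g.
79.52 g is within the ocean vessel limit of 100 g for Category OX.
The segregation rule (Category CG with Category TX) does not apply to Category TX with Category OX.

No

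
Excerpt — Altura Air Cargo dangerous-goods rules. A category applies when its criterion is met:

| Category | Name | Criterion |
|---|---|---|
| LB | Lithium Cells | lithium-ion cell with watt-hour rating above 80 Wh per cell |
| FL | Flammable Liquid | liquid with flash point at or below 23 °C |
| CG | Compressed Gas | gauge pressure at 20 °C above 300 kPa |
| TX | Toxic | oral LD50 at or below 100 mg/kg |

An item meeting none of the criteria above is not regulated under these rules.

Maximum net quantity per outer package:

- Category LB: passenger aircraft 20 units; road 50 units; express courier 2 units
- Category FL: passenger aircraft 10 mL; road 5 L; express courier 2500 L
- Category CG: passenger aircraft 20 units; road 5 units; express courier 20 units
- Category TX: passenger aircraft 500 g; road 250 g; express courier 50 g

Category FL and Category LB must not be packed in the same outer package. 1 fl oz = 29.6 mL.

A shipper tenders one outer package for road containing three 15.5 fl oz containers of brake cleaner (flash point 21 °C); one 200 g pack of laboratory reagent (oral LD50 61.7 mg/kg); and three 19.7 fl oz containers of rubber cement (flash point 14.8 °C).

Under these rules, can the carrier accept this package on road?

Flash point 21 °C meets the Category FL criterion (Flammable Liquid), so the brake cleaner is Category FL.
The laboratory reagent has oral LD50 61.7 mg/kg, which is ≤ 100 mg/kg, so it is Category TX (Toxic).
Flash point 14.8 °C meets the Category FL criterion (Flammable Liquid), so the rubber cement is Category FL.
Category FL net quantity: (three 15.5 fl oz containers = 1376.4 mL) + (three 19.7 fl oz containers = 1749.36 mL) = 3125.76 mL.
3125.76 mL is within the road limit of 5 L for Category FL.
Category TX quantity: 200 g.
That is within the Category TX road limit of 250 g.
The segregation rule (Category FL with Category LB) does not apply to Category FL with Category TX.
Every hazard category is within its road limit and no segregation rule is violated.

Yes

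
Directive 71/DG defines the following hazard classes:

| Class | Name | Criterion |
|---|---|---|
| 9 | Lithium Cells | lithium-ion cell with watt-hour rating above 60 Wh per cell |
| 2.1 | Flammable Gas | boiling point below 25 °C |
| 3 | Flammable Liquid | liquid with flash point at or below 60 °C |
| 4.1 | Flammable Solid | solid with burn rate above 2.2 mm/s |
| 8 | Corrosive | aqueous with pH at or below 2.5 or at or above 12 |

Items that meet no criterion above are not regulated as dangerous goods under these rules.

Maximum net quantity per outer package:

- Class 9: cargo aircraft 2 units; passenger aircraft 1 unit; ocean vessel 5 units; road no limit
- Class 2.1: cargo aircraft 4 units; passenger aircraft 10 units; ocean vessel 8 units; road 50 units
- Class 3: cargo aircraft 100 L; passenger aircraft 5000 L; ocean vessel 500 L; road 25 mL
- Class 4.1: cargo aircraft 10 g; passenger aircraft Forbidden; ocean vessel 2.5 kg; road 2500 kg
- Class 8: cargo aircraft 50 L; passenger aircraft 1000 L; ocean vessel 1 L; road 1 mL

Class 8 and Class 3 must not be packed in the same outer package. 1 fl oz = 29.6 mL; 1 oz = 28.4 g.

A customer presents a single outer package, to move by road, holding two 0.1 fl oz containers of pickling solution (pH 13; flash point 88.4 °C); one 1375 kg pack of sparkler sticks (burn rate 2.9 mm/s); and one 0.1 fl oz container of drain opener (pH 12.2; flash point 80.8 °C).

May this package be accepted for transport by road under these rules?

The pickling solution has pH 13, which is ≥ 12, so it is Class 8 (Corrosive).
Burn rate 2.9 mm/s meets the Class 4.1 criterion (Flammable Solid), so the sparkler sticks are Class 4.1.
With pH 12.2 (≥ 12), the drain opener falls in Class 8.
Class 8 net quantity: (two 0.1 fl oz containers = 5.92 mL) + (one 0.1 fl oz container = 2.96 mL) = 8.88 mL.
8.88 mL exceeds the road limit of 1 mL for Class 8.
Class 4.1 quantity: 1375 kg.
1375 kg is within the road limit of 2500 kg for Class 4.1.
The segregation rule (Class 8 with Class 3) does not apply to Class 8 with Class 4.1.

No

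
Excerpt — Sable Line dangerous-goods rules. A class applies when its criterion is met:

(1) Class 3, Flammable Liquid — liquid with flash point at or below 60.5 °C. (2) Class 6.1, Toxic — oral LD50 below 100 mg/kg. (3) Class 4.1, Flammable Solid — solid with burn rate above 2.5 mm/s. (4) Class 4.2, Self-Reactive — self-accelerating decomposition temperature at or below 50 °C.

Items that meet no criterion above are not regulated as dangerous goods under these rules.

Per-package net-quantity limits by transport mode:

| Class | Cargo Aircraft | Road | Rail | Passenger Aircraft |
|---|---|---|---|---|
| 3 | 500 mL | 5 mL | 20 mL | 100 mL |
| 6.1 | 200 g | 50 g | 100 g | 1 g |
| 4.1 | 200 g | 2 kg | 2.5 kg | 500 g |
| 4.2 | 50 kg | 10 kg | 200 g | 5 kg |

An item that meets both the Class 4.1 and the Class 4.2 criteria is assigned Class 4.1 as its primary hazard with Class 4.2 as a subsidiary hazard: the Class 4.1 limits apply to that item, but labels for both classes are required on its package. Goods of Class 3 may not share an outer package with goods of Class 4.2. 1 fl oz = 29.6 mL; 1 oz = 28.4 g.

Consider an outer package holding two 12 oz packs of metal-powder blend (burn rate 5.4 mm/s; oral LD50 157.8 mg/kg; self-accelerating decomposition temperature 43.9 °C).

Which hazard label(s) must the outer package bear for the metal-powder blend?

Class 4.1 and 4.2

Burn rate 5.4 mm/s meets the Class 4.1 criterion (Flammable Solid), so the metal-powder blend is Class 4.1.
With self-accelerating decomposition temperature 43.9 °C (≤ 50 °C), the metal-powder blend falls in Class 4.2.
By the precedence rule Class 4.1 is primary and Class 4.2 is subsidiary, and that rule requires both labels on the package.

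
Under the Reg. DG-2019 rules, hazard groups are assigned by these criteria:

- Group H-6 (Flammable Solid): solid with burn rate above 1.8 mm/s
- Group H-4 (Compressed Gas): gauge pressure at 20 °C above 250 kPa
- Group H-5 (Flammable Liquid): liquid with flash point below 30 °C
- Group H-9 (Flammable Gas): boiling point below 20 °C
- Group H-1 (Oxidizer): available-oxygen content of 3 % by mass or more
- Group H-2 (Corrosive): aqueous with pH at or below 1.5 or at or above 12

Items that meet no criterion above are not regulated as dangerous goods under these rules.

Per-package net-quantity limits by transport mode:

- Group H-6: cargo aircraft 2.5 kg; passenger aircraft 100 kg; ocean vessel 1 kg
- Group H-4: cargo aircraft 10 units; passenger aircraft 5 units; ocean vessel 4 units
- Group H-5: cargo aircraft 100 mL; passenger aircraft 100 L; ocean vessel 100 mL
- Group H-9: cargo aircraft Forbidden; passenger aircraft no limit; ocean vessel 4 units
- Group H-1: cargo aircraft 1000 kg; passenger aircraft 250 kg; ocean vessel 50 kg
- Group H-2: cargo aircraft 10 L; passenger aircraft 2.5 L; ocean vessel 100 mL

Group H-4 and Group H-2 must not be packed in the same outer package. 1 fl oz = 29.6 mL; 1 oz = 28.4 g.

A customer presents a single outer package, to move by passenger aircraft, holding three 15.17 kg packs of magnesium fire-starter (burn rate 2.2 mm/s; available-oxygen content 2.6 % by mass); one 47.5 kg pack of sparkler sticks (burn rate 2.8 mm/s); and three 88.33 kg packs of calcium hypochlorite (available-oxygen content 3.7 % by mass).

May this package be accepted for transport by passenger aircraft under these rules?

Burn rate 2.2 mm/s meets the Group H-6 criterion (Flammable Solid), so the magnesium fire-starter is Group H-6.
The sparkler sticks have burn rate 2.8 mm/s, which is > 1.8 mm/s, so they are Group H-6 (Flammable Solid).
Calcium hypochlorite: available-oxygen content 3.7 % by mass ≥ 3 % by mass → Group H-1 (Oxidizer).
Group H-1 quantity: three 88.33 kg packs = 264.99 kg.
264.99 kg exceeds the passenger aircraft limit of 250 kg for Group H-1.
Total Group H-6: (three 15.17 kg packs = 45.51 kg) + 47.5 kg = 93.01 kg.
93.01 kg is within the passenger aircraft limit of 100 kg for Group H-6.
The segregation rule (Group H-4 with Group H-2) does not apply to Group H-1 with Group H-6.

No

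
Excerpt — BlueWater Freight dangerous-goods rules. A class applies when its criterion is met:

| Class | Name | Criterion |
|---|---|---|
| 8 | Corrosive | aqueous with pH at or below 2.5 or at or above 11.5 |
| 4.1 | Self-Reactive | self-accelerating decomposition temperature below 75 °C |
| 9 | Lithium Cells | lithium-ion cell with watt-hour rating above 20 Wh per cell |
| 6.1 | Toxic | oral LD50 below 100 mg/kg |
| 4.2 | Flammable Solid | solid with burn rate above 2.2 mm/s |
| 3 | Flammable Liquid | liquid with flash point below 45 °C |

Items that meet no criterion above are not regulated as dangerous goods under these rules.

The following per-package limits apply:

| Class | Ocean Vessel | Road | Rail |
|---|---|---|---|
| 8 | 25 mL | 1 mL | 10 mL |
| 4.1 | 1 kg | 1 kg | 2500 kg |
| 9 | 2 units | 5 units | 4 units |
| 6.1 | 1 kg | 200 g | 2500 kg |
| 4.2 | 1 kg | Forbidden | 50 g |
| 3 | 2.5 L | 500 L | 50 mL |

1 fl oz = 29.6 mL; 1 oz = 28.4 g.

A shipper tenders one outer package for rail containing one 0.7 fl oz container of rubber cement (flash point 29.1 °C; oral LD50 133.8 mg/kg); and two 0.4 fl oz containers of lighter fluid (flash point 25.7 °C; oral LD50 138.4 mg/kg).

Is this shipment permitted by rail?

Yes

Rubber cement: flash point 29.1 °C < 45 °C → Class 3 (Flammable Liquid).
The lighter fluid has flash point 25.7 °C, which is < 45 °C, so it is Class 3 (Flammable Liquid).
Total Class 3: (one 0.7 fl oz container = 20.72 mL) + (two 0.4 fl oz containers = 23.68 mL) = 44.4 mL.
44.4 mL is within the rail limit of 50 mL for Class 3.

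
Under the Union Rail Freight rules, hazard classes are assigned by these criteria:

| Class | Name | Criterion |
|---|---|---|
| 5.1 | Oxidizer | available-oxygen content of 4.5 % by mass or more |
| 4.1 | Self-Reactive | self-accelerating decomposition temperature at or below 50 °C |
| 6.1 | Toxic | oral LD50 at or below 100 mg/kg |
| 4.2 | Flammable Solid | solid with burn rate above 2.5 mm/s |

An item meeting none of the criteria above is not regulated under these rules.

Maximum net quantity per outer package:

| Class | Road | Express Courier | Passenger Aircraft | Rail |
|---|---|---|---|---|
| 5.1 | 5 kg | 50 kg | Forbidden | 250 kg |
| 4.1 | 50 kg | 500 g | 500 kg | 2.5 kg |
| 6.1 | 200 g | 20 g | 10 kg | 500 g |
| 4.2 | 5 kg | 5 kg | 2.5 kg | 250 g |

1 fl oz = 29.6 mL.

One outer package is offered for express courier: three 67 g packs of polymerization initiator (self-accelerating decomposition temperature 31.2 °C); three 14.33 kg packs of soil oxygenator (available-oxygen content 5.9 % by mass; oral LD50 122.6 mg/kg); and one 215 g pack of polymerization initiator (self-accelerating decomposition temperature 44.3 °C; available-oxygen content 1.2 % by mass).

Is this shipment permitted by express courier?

Yes

Self-accelerating decomposition temperature 31.2 °C meets the Class 4.1 criterion (Self-Reactive), so the polymerization initiator is Class 4.1.
Available-oxygen content 5.9 % by mass meets the Class 5.1 criterion (Oxidizer), so the soil oxygenator is Class 5.1.
Self-accelerating decomposition temperature 44.3 °C meets the Class 4.1 criterion (Self-Reactive), so the polymerization initiator is Class 4.1.
Total Class 4.1: (three 67 g packs = 201 g) + 215 g = 416 g.
That is within the Class 4.1 express courier limit of 500 g.
Class 5.1 quantity: three 14.33 kg packs = 42.99 kg.
42.99 kg is within the express courier limit of 50 kg for Class 5.1.
Every hazard class is within its express courier limit and no segregation rule is violated.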